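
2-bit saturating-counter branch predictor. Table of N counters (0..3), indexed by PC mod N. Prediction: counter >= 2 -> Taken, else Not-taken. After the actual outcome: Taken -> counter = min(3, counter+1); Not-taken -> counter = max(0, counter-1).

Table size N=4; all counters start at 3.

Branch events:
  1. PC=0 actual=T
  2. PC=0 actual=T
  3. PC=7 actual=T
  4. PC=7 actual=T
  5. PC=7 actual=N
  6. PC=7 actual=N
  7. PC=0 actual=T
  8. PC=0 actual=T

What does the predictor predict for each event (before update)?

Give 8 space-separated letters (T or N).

Answer: T T T T T T T T

Derivation:
Ev 1: PC=0 idx=0 pred=T actual=T -> ctr[0]=3
Ev 2: PC=0 idx=0 pred=T actual=T -> ctr[0]=3
Ev 3: PC=7 idx=3 pred=T actual=T -> ctr[3]=3
Ev 4: PC=7 idx=3 pred=T actual=T -> ctr[3]=3
Ev 5: PC=7 idx=3 pred=T actual=N -> ctr[3]=2
Ev 6: PC=7 idx=3 pred=T actual=N -> ctr[3]=1
Ev 7: PC=0 idx=0 pred=T actual=T -> ctr[0]=3
Ev 8: PC=0 idx=0 pred=T actual=T -> ctr[0]=3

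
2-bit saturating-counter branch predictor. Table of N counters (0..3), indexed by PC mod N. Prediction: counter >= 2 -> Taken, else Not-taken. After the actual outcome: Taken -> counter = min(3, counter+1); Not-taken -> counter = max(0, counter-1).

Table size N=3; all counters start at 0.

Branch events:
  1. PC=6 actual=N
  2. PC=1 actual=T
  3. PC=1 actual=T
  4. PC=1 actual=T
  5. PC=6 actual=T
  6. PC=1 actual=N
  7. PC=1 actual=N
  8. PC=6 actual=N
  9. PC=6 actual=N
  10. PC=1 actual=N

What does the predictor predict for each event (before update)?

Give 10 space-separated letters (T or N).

Ev 1: PC=6 idx=0 pred=N actual=N -> ctr[0]=0
Ev 2: PC=1 idx=1 pred=N actual=T -> ctr[1]=1
Ev 3: PC=1 idx=1 pred=N actual=T -> ctr[1]=2
Ev 4: PC=1 idx=1 pred=T actual=T -> ctr[1]=3
Ev 5: PC=6 idx=0 pred=N actual=T -> ctr[0]=1
Ev 6: PC=1 idx=1 pred=T actual=N -> ctr[1]=2
Ev 7: PC=1 idx=1 pred=T actual=N -> ctr[1]=1
Ev 8: PC=6 idx=0 pred=N actual=N -> ctr[0]=0
Ev 9: PC=6 idx=0 pred=N actual=N -> ctr[0]=0
Ev 10: PC=1 idx=1 pred=N actual=N -> ctr[1]=0

Answer: N N N T N T T N N N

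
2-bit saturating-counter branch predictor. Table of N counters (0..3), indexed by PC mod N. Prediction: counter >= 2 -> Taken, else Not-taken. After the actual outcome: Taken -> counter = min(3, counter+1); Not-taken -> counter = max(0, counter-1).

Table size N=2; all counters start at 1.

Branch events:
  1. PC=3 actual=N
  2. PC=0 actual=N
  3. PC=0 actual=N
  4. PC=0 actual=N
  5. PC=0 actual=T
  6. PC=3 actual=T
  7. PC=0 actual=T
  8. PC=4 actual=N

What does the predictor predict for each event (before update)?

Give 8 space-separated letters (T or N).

Ev 1: PC=3 idx=1 pred=N actual=N -> ctr[1]=0
Ev 2: PC=0 idx=0 pred=N actual=N -> ctr[0]=0
Ev 3: PC=0 idx=0 pred=N actual=N -> ctr[0]=0
Ev 4: PC=0 idx=0 pred=N actual=N -> ctr[0]=0
Ev 5: PC=0 idx=0 pred=N actual=T -> ctr[0]=1
Ev 6: PC=3 idx=1 pred=N actual=T -> ctr[1]=1
Ev 7: PC=0 idx=0 pred=N actual=T -> ctr[0]=2
Ev 8: PC=4 idx=0 pred=T actual=N -> ctr[0]=1

Answer: N N N N N N N T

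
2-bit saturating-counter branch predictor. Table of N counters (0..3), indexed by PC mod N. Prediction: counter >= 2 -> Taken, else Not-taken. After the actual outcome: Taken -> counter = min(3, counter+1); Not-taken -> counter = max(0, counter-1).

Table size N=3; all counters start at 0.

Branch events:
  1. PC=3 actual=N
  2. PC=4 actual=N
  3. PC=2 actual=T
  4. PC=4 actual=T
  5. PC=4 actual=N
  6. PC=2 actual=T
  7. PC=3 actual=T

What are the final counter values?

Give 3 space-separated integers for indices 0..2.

Ev 1: PC=3 idx=0 pred=N actual=N -> ctr[0]=0
Ev 2: PC=4 idx=1 pred=N actual=N -> ctr[1]=0
Ev 3: PC=2 idx=2 pred=N actual=T -> ctr[2]=1
Ev 4: PC=4 idx=1 pred=N actual=T -> ctr[1]=1
Ev 5: PC=4 idx=1 pred=N actual=N -> ctr[1]=0
Ev 6: PC=2 idx=2 pred=N actual=T -> ctr[2]=2
Ev 7: PC=3 idx=0 pred=N actual=T -> ctr[0]=1

Answer: 1 0 2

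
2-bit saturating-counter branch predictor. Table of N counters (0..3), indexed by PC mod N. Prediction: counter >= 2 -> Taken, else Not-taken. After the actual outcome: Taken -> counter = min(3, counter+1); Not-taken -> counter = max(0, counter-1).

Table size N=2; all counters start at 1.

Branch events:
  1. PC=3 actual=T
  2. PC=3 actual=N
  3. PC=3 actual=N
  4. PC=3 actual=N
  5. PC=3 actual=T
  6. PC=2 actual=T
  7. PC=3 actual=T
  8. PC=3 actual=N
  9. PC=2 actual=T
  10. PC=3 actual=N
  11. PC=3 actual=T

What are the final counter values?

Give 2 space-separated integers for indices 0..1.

Ev 1: PC=3 idx=1 pred=N actual=T -> ctr[1]=2
Ev 2: PC=3 idx=1 pred=T actual=N -> ctr[1]=1
Ev 3: PC=3 idx=1 pred=N actual=N -> ctr[1]=0
Ev 4: PC=3 idx=1 pred=N actual=N -> ctr[1]=0
Ev 5: PC=3 idx=1 pred=N actual=T -> ctr[1]=1
Ev 6: PC=2 idx=0 pred=N actual=T -> ctr[0]=2
Ev 7: PC=3 idx=1 pred=N actual=T -> ctr[1]=2
Ev 8: PC=3 idx=1 pred=T actual=N -> ctr[1]=1
Ev 9: PC=2 idx=0 pred=T actual=T -> ctr[0]=3
Ev 10: PC=3 idx=1 pred=N actual=N -> ctr[1]=0
Ev 11: PC=3 idx=1 pred=N actual=T -> ctr[1]=1

Answer: 3 1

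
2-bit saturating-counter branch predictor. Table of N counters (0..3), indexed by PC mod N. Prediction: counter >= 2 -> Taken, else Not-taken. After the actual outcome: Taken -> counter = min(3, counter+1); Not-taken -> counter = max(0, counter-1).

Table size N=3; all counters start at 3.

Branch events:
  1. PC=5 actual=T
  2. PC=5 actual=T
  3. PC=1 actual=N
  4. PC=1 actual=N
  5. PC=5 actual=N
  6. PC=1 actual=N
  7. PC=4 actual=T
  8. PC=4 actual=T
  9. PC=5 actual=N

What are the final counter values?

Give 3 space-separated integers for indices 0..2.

Ev 1: PC=5 idx=2 pred=T actual=T -> ctr[2]=3
Ev 2: PC=5 idx=2 pred=T actual=T -> ctr[2]=3
Ev 3: PC=1 idx=1 pred=T actual=N -> ctr[1]=2
Ev 4: PC=1 idx=1 pred=T actual=N -> ctr[1]=1
Ev 5: PC=5 idx=2 pred=T actual=N -> ctr[2]=2
Ev 6: PC=1 idx=1 pred=N actual=N -> ctr[1]=0
Ev 7: PC=4 idx=1 pred=N actual=T -> ctr[1]=1
Ev 8: PC=4 idx=1 pred=N actual=T -> ctr[1]=2
Ev 9: PC=5 idx=2 pred=T actual=N -> ctr[2]=1

Answer: 3 2 1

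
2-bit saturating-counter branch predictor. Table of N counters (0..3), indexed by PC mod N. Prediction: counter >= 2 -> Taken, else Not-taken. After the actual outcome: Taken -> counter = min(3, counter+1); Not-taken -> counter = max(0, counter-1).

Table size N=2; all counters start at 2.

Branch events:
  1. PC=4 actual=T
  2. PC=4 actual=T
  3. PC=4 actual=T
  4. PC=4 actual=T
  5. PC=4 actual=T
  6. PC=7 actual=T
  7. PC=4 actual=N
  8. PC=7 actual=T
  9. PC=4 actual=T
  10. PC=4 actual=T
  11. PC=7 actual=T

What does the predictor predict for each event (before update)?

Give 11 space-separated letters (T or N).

Ev 1: PC=4 idx=0 pred=T actual=T -> ctr[0]=3
Ev 2: PC=4 idx=0 pred=T actual=T -> ctr[0]=3
Ev 3: PC=4 idx=0 pred=T actual=T -> ctr[0]=3
Ev 4: PC=4 idx=0 pred=T actual=T -> ctr[0]=3
Ev 5: PC=4 idx=0 pred=T actual=T -> ctr[0]=3
Ev 6: PC=7 idx=1 pred=T actual=T -> ctr[1]=3
Ev 7: PC=4 idx=0 pred=T actual=N -> ctr[0]=2
Ev 8: PC=7 idx=1 pred=T actual=T -> ctr[1]=3
Ev 9: PC=4 idx=0 pred=T actual=T -> ctr[0]=3
Ev 10: PC=4 idx=0 pred=T actual=T -> ctr[0]=3
Ev 11: PC=7 idx=1 pred=T actual=T -> ctr[1]=3

Answer: T T T T T T T T T T T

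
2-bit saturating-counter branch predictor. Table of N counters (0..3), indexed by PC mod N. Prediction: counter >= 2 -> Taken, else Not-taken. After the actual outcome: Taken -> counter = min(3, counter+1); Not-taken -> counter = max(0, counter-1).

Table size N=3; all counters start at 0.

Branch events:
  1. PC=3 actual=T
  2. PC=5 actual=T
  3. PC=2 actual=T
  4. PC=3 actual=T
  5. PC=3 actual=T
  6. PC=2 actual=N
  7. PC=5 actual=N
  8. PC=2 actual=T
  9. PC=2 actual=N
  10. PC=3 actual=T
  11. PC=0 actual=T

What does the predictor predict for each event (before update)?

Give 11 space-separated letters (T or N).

Ev 1: PC=3 idx=0 pred=N actual=T -> ctr[0]=1
Ev 2: PC=5 idx=2 pred=N actual=T -> ctr[2]=1
Ev 3: PC=2 idx=2 pred=N actual=T -> ctr[2]=2
Ev 4: PC=3 idx=0 pred=N actual=T -> ctr[0]=2
Ev 5: PC=3 idx=0 pred=T actual=T -> ctr[0]=3
Ev 6: PC=2 idx=2 pred=T actual=N -> ctr[2]=1
Ev 7: PC=5 idx=2 pred=N actual=N -> ctr[2]=0
Ev 8: PC=2 idx=2 pred=N actual=T -> ctr[2]=1
Ev 9: PC=2 idx=2 pred=N actual=N -> ctr[2]=0
Ev 10: PC=3 idx=0 pred=T actual=T -> ctr[0]=3
Ev 11: PC=0 idx=0 pred=T actual=T -> ctr[0]=3

Answer: N N N N T T N N N T T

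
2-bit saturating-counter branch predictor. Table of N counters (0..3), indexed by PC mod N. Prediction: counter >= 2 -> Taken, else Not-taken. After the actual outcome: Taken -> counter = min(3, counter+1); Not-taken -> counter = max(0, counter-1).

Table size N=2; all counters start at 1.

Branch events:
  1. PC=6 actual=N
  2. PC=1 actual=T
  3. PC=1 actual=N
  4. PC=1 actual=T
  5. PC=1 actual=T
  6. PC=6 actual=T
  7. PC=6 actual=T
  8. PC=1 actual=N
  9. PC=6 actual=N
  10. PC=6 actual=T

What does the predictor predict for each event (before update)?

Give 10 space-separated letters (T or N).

Answer: N N T N T N N T T N

Derivation:
Ev 1: PC=6 idx=0 pred=N actual=N -> ctr[0]=0
Ev 2: PC=1 idx=1 pred=N actual=T -> ctr[1]=2
Ev 3: PC=1 idx=1 pred=T actual=N -> ctr[1]=1
Ev 4: PC=1 idx=1 pred=N actual=T -> ctr[1]=2
Ev 5: PC=1 idx=1 pred=T actual=T -> ctr[1]=3
Ev 6: PC=6 idx=0 pred=N actual=T -> ctr[0]=1
Ev 7: PC=6 idx=0 pred=N actual=T -> ctr[0]=2
Ev 8: PC=1 idx=1 pred=T actual=N -> ctr[1]=2
Ev 9: PC=6 idx=0 pred=T actual=N -> ctr[0]=1
Ev 10: PC=6 idx=0 pred=N actual=T -> ctr[0]=2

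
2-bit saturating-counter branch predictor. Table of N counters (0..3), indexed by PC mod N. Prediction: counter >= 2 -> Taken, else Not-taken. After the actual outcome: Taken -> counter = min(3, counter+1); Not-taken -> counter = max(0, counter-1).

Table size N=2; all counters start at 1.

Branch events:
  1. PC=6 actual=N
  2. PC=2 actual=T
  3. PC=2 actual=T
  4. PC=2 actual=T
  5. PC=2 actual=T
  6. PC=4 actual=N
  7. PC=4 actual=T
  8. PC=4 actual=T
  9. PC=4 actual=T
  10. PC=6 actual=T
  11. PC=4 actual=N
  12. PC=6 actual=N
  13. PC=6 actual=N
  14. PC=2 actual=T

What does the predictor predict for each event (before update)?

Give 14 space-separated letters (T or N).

Ev 1: PC=6 idx=0 pred=N actual=N -> ctr[0]=0
Ev 2: PC=2 idx=0 pred=N actual=T -> ctr[0]=1
Ev 3: PC=2 idx=0 pred=N actual=T -> ctr[0]=2
Ev 4: PC=2 idx=0 pred=T actual=T -> ctr[0]=3
Ev 5: PC=2 idx=0 pred=T actual=T -> ctr[0]=3
Ev 6: PC=4 idx=0 pred=T actual=N -> ctr[0]=2
Ev 7: PC=4 idx=0 pred=T actual=T -> ctr[0]=3
Ev 8: PC=4 idx=0 pred=T actual=T -> ctr[0]=3
Ev 9: PC=4 idx=0 pred=T actual=T -> ctr[0]=3
Ev 10: PC=6 idx=0 pred=T actual=T -> ctr[0]=3
Ev 11: PC=4 idx=0 pred=T actual=N -> ctr[0]=2
Ev 12: PC=6 idx=0 pred=T actual=N -> ctr[0]=1
Ev 13: PC=6 idx=0 pred=N actual=N -> ctr[0]=0
Ev 14: PC=2 idx=0 pred=N actual=T -> ctr[0]=1

Answer: N N N T T T T T T T T T N N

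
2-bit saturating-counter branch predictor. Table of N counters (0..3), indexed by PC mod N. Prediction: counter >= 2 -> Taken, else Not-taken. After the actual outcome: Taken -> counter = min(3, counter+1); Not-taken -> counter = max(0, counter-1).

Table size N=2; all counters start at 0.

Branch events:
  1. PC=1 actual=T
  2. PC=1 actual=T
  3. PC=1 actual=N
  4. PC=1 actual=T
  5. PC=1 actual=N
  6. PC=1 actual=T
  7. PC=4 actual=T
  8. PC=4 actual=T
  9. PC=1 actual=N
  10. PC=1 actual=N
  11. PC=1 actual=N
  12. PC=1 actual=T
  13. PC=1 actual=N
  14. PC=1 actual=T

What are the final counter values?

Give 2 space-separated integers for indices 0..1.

Answer: 2 1

Derivation:
Ev 1: PC=1 idx=1 pred=N actual=T -> ctr[1]=1
Ev 2: PC=1 idx=1 pred=N actual=T -> ctr[1]=2
Ev 3: PC=1 idx=1 pred=T actual=N -> ctr[1]=1
Ev 4: PC=1 idx=1 pred=N actual=T -> ctr[1]=2
Ev 5: PC=1 idx=1 pred=T actual=N -> ctr[1]=1
Ev 6: PC=1 idx=1 pred=N actual=T -> ctr[1]=2
Ev 7: PC=4 idx=0 pred=N actual=T -> ctr[0]=1
Ev 8: PC=4 idx=0 pred=N actual=T -> ctr[0]=2
Ev 9: PC=1 idx=1 pred=T actual=N -> ctr[1]=1
Ev 10: PC=1 idx=1 pred=N actual=N -> ctr[1]=0
Ev 11: PC=1 idx=1 pred=N actual=N -> ctr[1]=0
Ev 12: PC=1 idx=1 pred=N actual=T -> ctr[1]=1
Ev 13: PC=1 idx=1 pred=N actual=N -> ctr[1]=0
Ev 14: PC=1 idx=1 pred=N actual=T -> ctr[1]=1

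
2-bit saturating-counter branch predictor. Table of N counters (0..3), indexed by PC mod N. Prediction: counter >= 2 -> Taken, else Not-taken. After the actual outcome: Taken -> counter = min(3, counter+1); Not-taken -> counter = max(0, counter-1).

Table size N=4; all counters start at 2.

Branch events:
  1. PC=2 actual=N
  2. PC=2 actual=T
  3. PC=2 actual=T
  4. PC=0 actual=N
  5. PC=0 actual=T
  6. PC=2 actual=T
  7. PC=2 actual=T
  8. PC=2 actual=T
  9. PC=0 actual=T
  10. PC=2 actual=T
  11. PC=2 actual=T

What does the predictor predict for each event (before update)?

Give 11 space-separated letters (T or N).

Answer: T N T T N T T T T T T

Derivation:
Ev 1: PC=2 idx=2 pred=T actual=N -> ctr[2]=1
Ev 2: PC=2 idx=2 pred=N actual=T -> ctr[2]=2
Ev 3: PC=2 idx=2 pred=T actual=T -> ctr[2]=3
Ev 4: PC=0 idx=0 pred=T actual=N -> ctr[0]=1
Ev 5: PC=0 idx=0 pred=N actual=T -> ctr[0]=2
Ev 6: PC=2 idx=2 pred=T actual=T -> ctr[2]=3
Ev 7: PC=2 idx=2 pred=T actual=T -> ctr[2]=3
Ev 8: PC=2 idx=2 pred=T actual=T -> ctr[2]=3
Ev 9: PC=0 idx=0 pred=T actual=T -> ctr[0]=3
Ev 10: PC=2 idx=2 pred=T actual=T -> ctr[2]=3
Ev 11: PC=2 idx=2 pred=T actual=T -> ctr[2]=3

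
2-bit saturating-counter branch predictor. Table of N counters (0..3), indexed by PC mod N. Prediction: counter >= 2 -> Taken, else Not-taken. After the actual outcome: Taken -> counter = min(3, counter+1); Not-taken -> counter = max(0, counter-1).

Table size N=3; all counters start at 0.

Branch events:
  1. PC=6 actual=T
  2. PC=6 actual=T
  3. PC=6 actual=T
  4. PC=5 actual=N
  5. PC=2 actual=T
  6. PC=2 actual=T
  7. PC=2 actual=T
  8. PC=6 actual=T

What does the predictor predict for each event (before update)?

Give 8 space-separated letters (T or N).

Answer: N N T N N N T T

Derivation:
Ev 1: PC=6 idx=0 pred=N actual=T -> ctr[0]=1
Ev 2: PC=6 idx=0 pred=N actual=T -> ctr[0]=2
Ev 3: PC=6 idx=0 pred=T actual=T -> ctr[0]=3
Ev 4: PC=5 idx=2 pred=N actual=N -> ctr[2]=0
Ev 5: PC=2 idx=2 pred=N actual=T -> ctr[2]=1
Ev 6: PC=2 idx=2 pred=N actual=T -> ctr[2]=2
Ev 7: PC=2 idx=2 pred=T actual=T -> ctr[2]=3
Ev 8: PC=6 idx=0 pred=T actual=T -> ctr[0]=3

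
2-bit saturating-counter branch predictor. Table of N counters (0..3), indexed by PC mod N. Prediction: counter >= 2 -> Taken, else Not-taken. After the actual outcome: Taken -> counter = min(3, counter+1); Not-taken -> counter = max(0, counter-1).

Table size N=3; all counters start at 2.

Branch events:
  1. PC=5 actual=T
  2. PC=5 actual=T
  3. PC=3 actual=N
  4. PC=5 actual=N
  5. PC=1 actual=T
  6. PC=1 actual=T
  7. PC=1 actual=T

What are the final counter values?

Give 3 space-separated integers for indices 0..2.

Ev 1: PC=5 idx=2 pred=T actual=T -> ctr[2]=3
Ev 2: PC=5 idx=2 pred=T actual=T -> ctr[2]=3
Ev 3: PC=3 idx=0 pred=T actual=N -> ctr[0]=1
Ev 4: PC=5 idx=2 pred=T actual=N -> ctr[2]=2
Ev 5: PC=1 idx=1 pred=T actual=T -> ctr[1]=3
Ev 6: PC=1 idx=1 pred=T actual=T -> ctr[1]=3
Ev 7: PC=1 idx=1 pred=T actual=T -> ctr[1]=3

Answer: 1 3 2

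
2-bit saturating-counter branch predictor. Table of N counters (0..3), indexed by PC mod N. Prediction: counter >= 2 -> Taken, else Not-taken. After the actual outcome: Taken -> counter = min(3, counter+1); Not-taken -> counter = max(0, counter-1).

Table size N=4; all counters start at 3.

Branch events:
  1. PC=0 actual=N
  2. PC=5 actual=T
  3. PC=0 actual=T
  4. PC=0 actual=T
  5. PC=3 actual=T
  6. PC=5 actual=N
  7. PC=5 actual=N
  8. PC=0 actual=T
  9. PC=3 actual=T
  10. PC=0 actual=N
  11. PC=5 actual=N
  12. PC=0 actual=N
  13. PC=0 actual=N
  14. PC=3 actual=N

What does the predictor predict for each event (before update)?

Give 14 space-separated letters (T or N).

Answer: T T T T T T T T T T N T N T

Derivation:
Ev 1: PC=0 idx=0 pred=T actual=N -> ctr[0]=2
Ev 2: PC=5 idx=1 pred=T actual=T -> ctr[1]=3
Ev 3: PC=0 idx=0 pred=T actual=T -> ctr[0]=3
Ev 4: PC=0 idx=0 pred=T actual=T -> ctr[0]=3
Ev 5: PC=3 idx=3 pred=T actual=T -> ctr[3]=3
Ev 6: PC=5 idx=1 pred=T actual=N -> ctr[1]=2
Ev 7: PC=5 idx=1 pred=T actual=N -> ctr[1]=1
Ev 8: PC=0 idx=0 pred=T actual=T -> ctr[0]=3
Ev 9: PC=3 idx=3 pred=T actual=T -> ctr[3]=3
Ev 10: PC=0 idx=0 pred=T actual=N -> ctr[0]=2
Ev 11: PC=5 idx=1 pred=N actual=N -> ctr[1]=0
Ev 12: PC=0 idx=0 pred=T actual=N -> ctr[0]=1
Ev 13: PC=0 idx=0 pred=N actual=N -> ctr[0]=0
Ev 14: PC=3 idx=3 pred=T actual=N -> ctr[3]=2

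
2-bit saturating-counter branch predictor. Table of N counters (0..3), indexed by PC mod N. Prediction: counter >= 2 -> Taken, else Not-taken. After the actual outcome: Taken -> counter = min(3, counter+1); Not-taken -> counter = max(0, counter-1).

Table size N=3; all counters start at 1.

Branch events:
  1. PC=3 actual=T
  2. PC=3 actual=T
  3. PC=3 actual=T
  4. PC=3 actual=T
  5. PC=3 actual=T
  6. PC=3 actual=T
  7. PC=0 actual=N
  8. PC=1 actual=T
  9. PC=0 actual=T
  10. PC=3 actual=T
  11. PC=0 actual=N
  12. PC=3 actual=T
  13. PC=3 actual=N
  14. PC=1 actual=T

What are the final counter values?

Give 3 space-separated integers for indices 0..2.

Ev 1: PC=3 idx=0 pred=N actual=T -> ctr[0]=2
Ev 2: PC=3 idx=0 pred=T actual=T -> ctr[0]=3
Ev 3: PC=3 idx=0 pred=T actual=T -> ctr[0]=3
Ev 4: PC=3 idx=0 pred=T actual=T -> ctr[0]=3
Ev 5: PC=3 idx=0 pred=T actual=T -> ctr[0]=3
Ev 6: PC=3 idx=0 pred=T actual=T -> ctr[0]=3
Ev 7: PC=0 idx=0 pred=T actual=N -> ctr[0]=2
Ev 8: PC=1 idx=1 pred=N actual=T -> ctr[1]=2
Ev 9: PC=0 idx=0 pred=T actual=T -> ctr[0]=3
Ev 10: PC=3 idx=0 pred=T actual=T -> ctr[0]=3
Ev 11: PC=0 idx=0 pred=T actual=N -> ctr[0]=2
Ev 12: PC=3 idx=0 pred=T actual=T -> ctr[0]=3
Ev 13: PC=3 idx=0 pred=T actual=N -> ctr[0]=2
Ev 14: PC=1 idx=1 pred=T actual=T -> ctr[1]=3

Answer: 2 3 1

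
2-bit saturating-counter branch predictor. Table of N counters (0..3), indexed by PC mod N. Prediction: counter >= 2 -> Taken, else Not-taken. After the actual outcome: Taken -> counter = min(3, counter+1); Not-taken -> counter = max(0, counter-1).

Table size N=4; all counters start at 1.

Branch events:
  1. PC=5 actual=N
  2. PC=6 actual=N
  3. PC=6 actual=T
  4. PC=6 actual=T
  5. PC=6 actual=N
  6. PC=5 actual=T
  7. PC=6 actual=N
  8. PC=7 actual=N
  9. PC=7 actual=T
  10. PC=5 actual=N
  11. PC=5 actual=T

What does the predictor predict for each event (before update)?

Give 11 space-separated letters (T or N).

Ev 1: PC=5 idx=1 pred=N actual=N -> ctr[1]=0
Ev 2: PC=6 idx=2 pred=N actual=N -> ctr[2]=0
Ev 3: PC=6 idx=2 pred=N actual=T -> ctr[2]=1
Ev 4: PC=6 idx=2 pred=N actual=T -> ctr[2]=2
Ev 5: PC=6 idx=2 pred=T actual=N -> ctr[2]=1
Ev 6: PC=5 idx=1 pred=N actual=T -> ctr[1]=1
Ev 7: PC=6 idx=2 pred=N actual=N -> ctr[2]=0
Ev 8: PC=7 idx=3 pred=N actual=N -> ctr[3]=0
Ev 9: PC=7 idx=3 pred=N actual=T -> ctr[3]=1
Ev 10: PC=5 idx=1 pred=N actual=N -> ctr[1]=0
Ev 11: PC=5 idx=1 pred=N actual=T -> ctr[1]=1

Answer: N N N N T N N N N N N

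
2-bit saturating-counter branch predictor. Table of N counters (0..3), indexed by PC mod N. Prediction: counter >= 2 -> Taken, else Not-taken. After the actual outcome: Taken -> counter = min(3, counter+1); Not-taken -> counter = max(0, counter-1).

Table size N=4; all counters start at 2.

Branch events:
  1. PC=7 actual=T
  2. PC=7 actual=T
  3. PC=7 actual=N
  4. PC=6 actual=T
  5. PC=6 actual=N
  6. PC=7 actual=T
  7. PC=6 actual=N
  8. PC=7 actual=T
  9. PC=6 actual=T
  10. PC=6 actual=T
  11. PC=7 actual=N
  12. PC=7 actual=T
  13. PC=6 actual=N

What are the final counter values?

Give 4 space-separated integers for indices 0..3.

Answer: 2 2 2 3

Derivation:
Ev 1: PC=7 idx=3 pred=T actual=T -> ctr[3]=3
Ev 2: PC=7 idx=3 pred=T actual=T -> ctr[3]=3
Ev 3: PC=7 idx=3 pred=T actual=N -> ctr[3]=2
Ev 4: PC=6 idx=2 pred=T actual=T -> ctr[2]=3
Ev 5: PC=6 idx=2 pred=T actual=N -> ctr[2]=2
Ev 6: PC=7 idx=3 pred=T actual=T -> ctr[3]=3
Ev 7: PC=6 idx=2 pred=T actual=N -> ctr[2]=1
Ev 8: PC=7 idx=3 pred=T actual=T -> ctr[3]=3
Ev 9: PC=6 idx=2 pred=N actual=T -> ctr[2]=2
Ev 10: PC=6 idx=2 pred=T actual=T -> ctr[2]=3
Ev 11: PC=7 idx=3 pred=T actual=N -> ctr[3]=2
Ev 12: PC=7 idx=3 pred=T actual=T -> ctr[3]=3
Ev 13: PC=6 idx=2 pred=T actual=N -> ctr[2]=2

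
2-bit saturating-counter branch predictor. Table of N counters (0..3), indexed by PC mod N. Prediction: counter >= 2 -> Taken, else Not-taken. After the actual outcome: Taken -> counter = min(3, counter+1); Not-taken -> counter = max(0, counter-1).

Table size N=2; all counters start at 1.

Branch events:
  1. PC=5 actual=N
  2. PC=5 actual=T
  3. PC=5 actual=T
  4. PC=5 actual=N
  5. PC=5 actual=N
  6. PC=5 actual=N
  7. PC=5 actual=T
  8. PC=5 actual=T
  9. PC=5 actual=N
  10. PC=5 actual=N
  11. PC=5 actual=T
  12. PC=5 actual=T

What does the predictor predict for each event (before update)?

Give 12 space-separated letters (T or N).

Answer: N N N T N N N N T N N N

Derivation:
Ev 1: PC=5 idx=1 pred=N actual=N -> ctr[1]=0
Ev 2: PC=5 idx=1 pred=N actual=T -> ctr[1]=1
Ev 3: PC=5 idx=1 pred=N actual=T -> ctr[1]=2
Ev 4: PC=5 idx=1 pred=T actual=N -> ctr[1]=1
Ev 5: PC=5 idx=1 pred=N actual=N -> ctr[1]=0
Ev 6: PC=5 idx=1 pred=N actual=N -> ctr[1]=0
Ev 7: PC=5 idx=1 pred=N actual=T -> ctr[1]=1
Ev 8: PC=5 idx=1 pred=N actual=T -> ctr[1]=2
Ev 9: PC=5 idx=1 pred=T actual=N -> ctr[1]=1
Ev 10: PC=5 idx=1 pred=N actual=N -> ctr[1]=0
Ev 11: PC=5 idx=1 pred=N actual=T -> ctr[1]=1
Ev 12: PC=5 idx=1 pred=N actual=T -> ctr[1]=2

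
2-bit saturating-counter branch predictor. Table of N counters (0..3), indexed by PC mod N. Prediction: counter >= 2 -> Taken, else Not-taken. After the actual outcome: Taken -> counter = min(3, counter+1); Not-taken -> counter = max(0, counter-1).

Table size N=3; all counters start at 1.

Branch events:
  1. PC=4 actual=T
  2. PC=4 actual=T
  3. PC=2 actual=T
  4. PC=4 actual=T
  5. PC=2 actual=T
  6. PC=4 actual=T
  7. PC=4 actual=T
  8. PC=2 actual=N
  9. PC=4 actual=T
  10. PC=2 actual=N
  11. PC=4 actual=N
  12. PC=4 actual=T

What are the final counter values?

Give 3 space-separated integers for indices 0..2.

Ev 1: PC=4 idx=1 pred=N actual=T -> ctr[1]=2
Ev 2: PC=4 idx=1 pred=T actual=T -> ctr[1]=3
Ev 3: PC=2 idx=2 pred=N actual=T -> ctr[2]=2
Ev 4: PC=4 idx=1 pred=T actual=T -> ctr[1]=3
Ev 5: PC=2 idx=2 pred=T actual=T -> ctr[2]=3
Ev 6: PC=4 idx=1 pred=T actual=T -> ctr[1]=3
Ev 7: PC=4 idx=1 pred=T actual=T -> ctr[1]=3
Ev 8: PC=2 idx=2 pred=T actual=N -> ctr[2]=2
Ev 9: PC=4 idx=1 pred=T actual=T -> ctr[1]=3
Ev 10: PC=2 idx=2 pred=T actual=N -> ctr[2]=1
Ev 11: PC=4 idx=1 pred=T actual=N -> ctr[1]=2
Ev 12: PC=4 idx=1 pred=T actual=T -> ctr[1]=3

Answer: 1 3 1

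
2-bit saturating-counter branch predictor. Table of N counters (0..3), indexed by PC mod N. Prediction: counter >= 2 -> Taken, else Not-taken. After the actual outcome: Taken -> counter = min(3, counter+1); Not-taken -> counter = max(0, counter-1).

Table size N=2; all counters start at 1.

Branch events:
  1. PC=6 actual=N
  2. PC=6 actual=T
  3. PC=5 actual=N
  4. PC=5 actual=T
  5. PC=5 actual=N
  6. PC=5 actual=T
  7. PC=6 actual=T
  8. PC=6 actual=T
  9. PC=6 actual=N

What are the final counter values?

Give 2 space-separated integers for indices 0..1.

Answer: 2 1

Derivation:
Ev 1: PC=6 idx=0 pred=N actual=N -> ctr[0]=0
Ev 2: PC=6 idx=0 pred=N actual=T -> ctr[0]=1
Ev 3: PC=5 idx=1 pred=N actual=N -> ctr[1]=0
Ev 4: PC=5 idx=1 pred=N actual=T -> ctr[1]=1
Ev 5: PC=5 idx=1 pred=N actual=N -> ctr[1]=0
Ev 6: PC=5 idx=1 pred=N actual=T -> ctr[1]=1
Ev 7: PC=6 idx=0 pred=N actual=T -> ctr[0]=2
Ev 8: PC=6 idx=0 pred=T actual=T -> ctr[0]=3
Ev 9: PC=6 idx=0 pred=T actual=N -> ctr[0]=2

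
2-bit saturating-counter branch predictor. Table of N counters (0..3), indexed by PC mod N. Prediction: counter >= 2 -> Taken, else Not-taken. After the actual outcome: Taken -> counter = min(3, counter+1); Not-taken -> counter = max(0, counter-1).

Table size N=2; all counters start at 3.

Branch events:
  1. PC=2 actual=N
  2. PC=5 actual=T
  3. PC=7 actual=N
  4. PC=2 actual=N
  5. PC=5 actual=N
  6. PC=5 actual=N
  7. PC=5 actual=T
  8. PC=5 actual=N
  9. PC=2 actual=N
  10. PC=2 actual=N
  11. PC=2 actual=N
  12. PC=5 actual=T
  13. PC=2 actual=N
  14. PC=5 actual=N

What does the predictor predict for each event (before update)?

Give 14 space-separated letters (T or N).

Answer: T T T T T N N N N N N N N N

Derivation:
Ev 1: PC=2 idx=0 pred=T actual=N -> ctr[0]=2
Ev 2: PC=5 idx=1 pred=T actual=T -> ctr[1]=3
Ev 3: PC=7 idx=1 pred=T actual=N -> ctr[1]=2
Ev 4: PC=2 idx=0 pred=T actual=N -> ctr[0]=1
Ev 5: PC=5 idx=1 pred=T actual=N -> ctr[1]=1
Ev 6: PC=5 idx=1 pred=N actual=N -> ctr[1]=0
Ev 7: PC=5 idx=1 pred=N actual=T -> ctr[1]=1
Ev 8: PC=5 idx=1 pred=N actual=N -> ctr[1]=0
Ev 9: PC=2 idx=0 pred=N actual=N -> ctr[0]=0
Ev 10: PC=2 idx=0 pred=N actual=N -> ctr[0]=0
Ev 11: PC=2 idx=0 pred=N actual=N -> ctr[0]=0
Ev 12: PC=5 idx=1 pred=N actual=T -> ctr[1]=1
Ev 13: PC=2 idx=0 pred=N actual=N -> ctr[0]=0
Ev 14: PC=5 idx=1 pred=N actual=N -> ctr[1]=0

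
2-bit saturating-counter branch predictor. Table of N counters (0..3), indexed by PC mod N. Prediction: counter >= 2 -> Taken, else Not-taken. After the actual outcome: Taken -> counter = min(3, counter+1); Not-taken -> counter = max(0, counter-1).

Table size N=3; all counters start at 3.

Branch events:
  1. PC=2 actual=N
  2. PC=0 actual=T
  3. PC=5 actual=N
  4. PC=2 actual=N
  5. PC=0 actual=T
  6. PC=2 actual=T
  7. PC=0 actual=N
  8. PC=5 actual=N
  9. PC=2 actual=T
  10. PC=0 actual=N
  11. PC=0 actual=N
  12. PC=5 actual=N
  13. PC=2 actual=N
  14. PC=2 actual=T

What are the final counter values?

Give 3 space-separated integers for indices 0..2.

Answer: 0 3 1

Derivation:
Ev 1: PC=2 idx=2 pred=T actual=N -> ctr[2]=2
Ev 2: PC=0 idx=0 pred=T actual=T -> ctr[0]=3
Ev 3: PC=5 idx=2 pred=T actual=N -> ctr[2]=1
Ev 4: PC=2 idx=2 pred=N actual=N -> ctr[2]=0
Ev 5: PC=0 idx=0 pred=T actual=T -> ctr[0]=3
Ev 6: PC=2 idx=2 pred=N actual=T -> ctr[2]=1
Ev 7: PC=0 idx=0 pred=T actual=N -> ctr[0]=2
Ev 8: PC=5 idx=2 pred=N actual=N -> ctr[2]=0
Ev 9: PC=2 idx=2 pred=N actual=T -> ctr[2]=1
Ev 10: PC=0 idx=0 pred=T actual=N -> ctr[0]=1
Ev 11: PC=0 idx=0 pred=N actual=N -> ctr[0]=0
Ev 12: PC=5 idx=2 pred=N actual=N -> ctr[2]=0
Ev 13: PC=2 idx=2 pred=N actual=N -> ctr[2]=0
Ev 14: PC=2 idx=2 pred=N actual=T -> ctr[2]=1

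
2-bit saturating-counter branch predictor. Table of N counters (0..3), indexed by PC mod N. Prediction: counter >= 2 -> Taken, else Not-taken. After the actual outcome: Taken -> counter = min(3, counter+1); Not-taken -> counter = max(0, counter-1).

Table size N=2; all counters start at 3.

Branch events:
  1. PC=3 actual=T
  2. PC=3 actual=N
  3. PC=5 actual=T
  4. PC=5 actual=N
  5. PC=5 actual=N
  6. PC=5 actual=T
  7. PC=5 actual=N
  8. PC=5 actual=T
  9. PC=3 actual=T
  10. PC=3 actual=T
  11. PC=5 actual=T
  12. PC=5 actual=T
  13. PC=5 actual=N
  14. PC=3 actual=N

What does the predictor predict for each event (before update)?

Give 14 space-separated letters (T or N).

Ev 1: PC=3 idx=1 pred=T actual=T -> ctr[1]=3
Ev 2: PC=3 idx=1 pred=T actual=N -> ctr[1]=2
Ev 3: PC=5 idx=1 pred=T actual=T -> ctr[1]=3
Ev 4: PC=5 idx=1 pred=T actual=N -> ctr[1]=2
Ev 5: PC=5 idx=1 pred=T actual=N -> ctr[1]=1
Ev 6: PC=5 idx=1 pred=N actual=T -> ctr[1]=2
Ev 7: PC=5 idx=1 pred=T actual=N -> ctr[1]=1
Ev 8: PC=5 idx=1 pred=N actual=T -> ctr[1]=2
Ev 9: PC=3 idx=1 pred=T actual=T -> ctr[1]=3
Ev 10: PC=3 idx=1 pred=T actual=T -> ctr[1]=3
Ev 11: PC=5 idx=1 pred=T actual=T -> ctr[1]=3
Ev 12: PC=5 idx=1 pred=T actual=T -> ctr[1]=3
Ev 13: PC=5 idx=1 pred=T actual=N -> ctr[1]=2
Ev 14: PC=3 idx=1 pred=T actual=N -> ctr[1]=1

Answer: T T T T T N T N T T T T T T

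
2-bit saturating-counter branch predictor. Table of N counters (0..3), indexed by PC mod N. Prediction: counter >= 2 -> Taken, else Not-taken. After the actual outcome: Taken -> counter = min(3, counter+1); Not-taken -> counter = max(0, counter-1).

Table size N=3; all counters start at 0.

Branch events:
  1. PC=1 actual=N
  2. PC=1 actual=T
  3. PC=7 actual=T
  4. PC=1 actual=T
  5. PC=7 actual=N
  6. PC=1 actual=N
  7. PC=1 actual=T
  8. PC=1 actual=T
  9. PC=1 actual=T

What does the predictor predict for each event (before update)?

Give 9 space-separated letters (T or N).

Ev 1: PC=1 idx=1 pred=N actual=N -> ctr[1]=0
Ev 2: PC=1 idx=1 pred=N actual=T -> ctr[1]=1
Ev 3: PC=7 idx=1 pred=N actual=T -> ctr[1]=2
Ev 4: PC=1 idx=1 pred=T actual=T -> ctr[1]=3
Ev 5: PC=7 idx=1 pred=T actual=N -> ctr[1]=2
Ev 6: PC=1 idx=1 pred=T actual=N -> ctr[1]=1
Ev 7: PC=1 idx=1 pred=N actual=T -> ctr[1]=2
Ev 8: PC=1 idx=1 pred=T actual=T -> ctr[1]=3
Ev 9: PC=1 idx=1 pred=T actual=T -> ctr[1]=3

Answer: N N N T T T N T T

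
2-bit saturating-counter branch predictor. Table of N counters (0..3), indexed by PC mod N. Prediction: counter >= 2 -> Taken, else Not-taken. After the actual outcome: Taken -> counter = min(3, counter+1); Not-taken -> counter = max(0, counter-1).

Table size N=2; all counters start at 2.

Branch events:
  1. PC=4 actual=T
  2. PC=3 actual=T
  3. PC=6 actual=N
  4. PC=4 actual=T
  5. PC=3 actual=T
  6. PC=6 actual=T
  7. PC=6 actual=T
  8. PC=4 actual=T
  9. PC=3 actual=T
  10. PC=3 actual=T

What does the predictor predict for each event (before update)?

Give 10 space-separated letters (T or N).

Ev 1: PC=4 idx=0 pred=T actual=T -> ctr[0]=3
Ev 2: PC=3 idx=1 pred=T actual=T -> ctr[1]=3
Ev 3: PC=6 idx=0 pred=T actual=N -> ctr[0]=2
Ev 4: PC=4 idx=0 pred=T actual=T -> ctr[0]=3
Ev 5: PC=3 idx=1 pred=T actual=T -> ctr[1]=3
Ev 6: PC=6 idx=0 pred=T actual=T -> ctr[0]=3
Ev 7: PC=6 idx=0 pred=T actual=T -> ctr[0]=3
Ev 8: PC=4 idx=0 pred=T actual=T -> ctr[0]=3
Ev 9: PC=3 idx=1 pred=T actual=T -> ctr[1]=3
Ev 10: PC=3 idx=1 pred=T actual=T -> ctr[1]=3

Answer: T T T T T T T T T T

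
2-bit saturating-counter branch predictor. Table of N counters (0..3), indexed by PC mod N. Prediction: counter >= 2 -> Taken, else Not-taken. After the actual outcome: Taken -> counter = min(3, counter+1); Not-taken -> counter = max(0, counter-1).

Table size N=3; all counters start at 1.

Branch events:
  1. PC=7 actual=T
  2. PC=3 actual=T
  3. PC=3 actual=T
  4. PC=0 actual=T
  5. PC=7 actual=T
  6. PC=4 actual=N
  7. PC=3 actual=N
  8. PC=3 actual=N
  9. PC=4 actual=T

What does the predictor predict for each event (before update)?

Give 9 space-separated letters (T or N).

Ev 1: PC=7 idx=1 pred=N actual=T -> ctr[1]=2
Ev 2: PC=3 idx=0 pred=N actual=T -> ctr[0]=2
Ev 3: PC=3 idx=0 pred=T actual=T -> ctr[0]=3
Ev 4: PC=0 idx=0 pred=T actual=T -> ctr[0]=3
Ev 5: PC=7 idx=1 pred=T actual=T -> ctr[1]=3
Ev 6: PC=4 idx=1 pred=T actual=N -> ctr[1]=2
Ev 7: PC=3 idx=0 pred=T actual=N -> ctr[0]=2
Ev 8: PC=3 idx=0 pred=T actual=N -> ctr[0]=1
Ev 9: PC=4 idx=1 pred=T actual=T -> ctr[1]=3

Answer: N N T T T T T T T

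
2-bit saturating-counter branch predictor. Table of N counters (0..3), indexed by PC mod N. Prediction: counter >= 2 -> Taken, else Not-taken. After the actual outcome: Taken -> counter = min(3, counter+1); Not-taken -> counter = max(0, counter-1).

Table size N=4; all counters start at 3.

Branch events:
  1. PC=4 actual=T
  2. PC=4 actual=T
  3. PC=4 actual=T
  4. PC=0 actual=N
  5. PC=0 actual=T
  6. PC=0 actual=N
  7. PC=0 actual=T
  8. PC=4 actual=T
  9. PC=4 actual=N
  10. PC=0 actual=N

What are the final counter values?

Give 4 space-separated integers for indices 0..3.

Ev 1: PC=4 idx=0 pred=T actual=T -> ctr[0]=3
Ev 2: PC=4 idx=0 pred=T actual=T -> ctr[0]=3
Ev 3: PC=4 idx=0 pred=T actual=T -> ctr[0]=3
Ev 4: PC=0 idx=0 pred=T actual=N -> ctr[0]=2
Ev 5: PC=0 idx=0 pred=T actual=T -> ctr[0]=3
Ev 6: PC=0 idx=0 pred=T actual=N -> ctr[0]=2
Ev 7: PC=0 idx=0 pred=T actual=T -> ctr[0]=3
Ev 8: PC=4 idx=0 pred=T actual=T -> ctr[0]=3
Ev 9: PC=4 idx=0 pred=T actual=N -> ctr[0]=2
Ev 10: PC=0 idx=0 pred=T actual=N -> ctr[0]=1

Answer: 1 3 3 3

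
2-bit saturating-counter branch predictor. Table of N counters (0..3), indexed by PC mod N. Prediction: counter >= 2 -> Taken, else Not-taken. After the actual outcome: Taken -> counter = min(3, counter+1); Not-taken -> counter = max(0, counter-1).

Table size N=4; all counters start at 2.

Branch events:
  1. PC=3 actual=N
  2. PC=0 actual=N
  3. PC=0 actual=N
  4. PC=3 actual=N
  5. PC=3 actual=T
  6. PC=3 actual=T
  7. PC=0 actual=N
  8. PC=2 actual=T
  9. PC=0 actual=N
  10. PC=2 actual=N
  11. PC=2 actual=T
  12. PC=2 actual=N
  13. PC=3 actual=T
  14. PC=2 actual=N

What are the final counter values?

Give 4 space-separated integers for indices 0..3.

Ev 1: PC=3 idx=3 pred=T actual=N -> ctr[3]=1
Ev 2: PC=0 idx=0 pred=T actual=N -> ctr[0]=1
Ev 3: PC=0 idx=0 pred=N actual=N -> ctr[0]=0
Ev 4: PC=3 idx=3 pred=N actual=N -> ctr[3]=0
Ev 5: PC=3 idx=3 pred=N actual=T -> ctr[3]=1
Ev 6: PC=3 idx=3 pred=N actual=T -> ctr[3]=2
Ev 7: PC=0 idx=0 pred=N actual=N -> ctr[0]=0
Ev 8: PC=2 idx=2 pred=T actual=T -> ctr[2]=3
Ev 9: PC=0 idx=0 pred=N actual=N -> ctr[0]=0
Ev 10: PC=2 idx=2 pred=T actual=N -> ctr[2]=2
Ev 11: PC=2 idx=2 pred=T actual=T -> ctr[2]=3
Ev 12: PC=2 idx=2 pred=T actual=N -> ctr[2]=2
Ev 13: PC=3 idx=3 pred=T actual=T -> ctr[3]=3
Ev 14: PC=2 idx=2 pred=T actual=N -> ctr[2]=1

Answer: 0 2 1 3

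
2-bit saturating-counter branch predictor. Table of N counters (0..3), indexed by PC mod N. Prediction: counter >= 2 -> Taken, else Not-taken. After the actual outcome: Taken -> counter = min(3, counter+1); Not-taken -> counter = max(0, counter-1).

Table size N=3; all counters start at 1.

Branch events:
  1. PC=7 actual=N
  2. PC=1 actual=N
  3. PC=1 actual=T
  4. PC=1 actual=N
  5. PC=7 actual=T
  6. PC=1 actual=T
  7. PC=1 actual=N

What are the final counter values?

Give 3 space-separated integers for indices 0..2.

Answer: 1 1 1

Derivation:
Ev 1: PC=7 idx=1 pred=N actual=N -> ctr[1]=0
Ev 2: PC=1 idx=1 pred=N actual=N -> ctr[1]=0
Ev 3: PC=1 idx=1 pred=N actual=T -> ctr[1]=1
Ev 4: PC=1 idx=1 pred=N actual=N -> ctr[1]=0
Ev 5: PC=7 idx=1 pred=N actual=T -> ctr[1]=1
Ev 6: PC=1 idx=1 pred=N actual=T -> ctr[1]=2
Ev 7: PC=1 idx=1 pred=T actual=N -> ctr[1]=1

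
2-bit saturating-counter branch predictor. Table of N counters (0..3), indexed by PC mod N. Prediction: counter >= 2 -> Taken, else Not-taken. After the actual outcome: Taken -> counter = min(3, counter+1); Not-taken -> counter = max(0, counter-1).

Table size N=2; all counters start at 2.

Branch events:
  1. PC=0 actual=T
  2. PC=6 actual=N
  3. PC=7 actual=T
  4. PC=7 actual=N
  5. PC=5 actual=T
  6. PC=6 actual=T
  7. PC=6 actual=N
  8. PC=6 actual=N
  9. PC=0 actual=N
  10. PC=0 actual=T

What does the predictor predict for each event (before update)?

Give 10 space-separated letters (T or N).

Ev 1: PC=0 idx=0 pred=T actual=T -> ctr[0]=3
Ev 2: PC=6 idx=0 pred=T actual=N -> ctr[0]=2
Ev 3: PC=7 idx=1 pred=T actual=T -> ctr[1]=3
Ev 4: PC=7 idx=1 pred=T actual=N -> ctr[1]=2
Ev 5: PC=5 idx=1 pred=T actual=T -> ctr[1]=3
Ev 6: PC=6 idx=0 pred=T actual=T -> ctr[0]=3
Ev 7: PC=6 idx=0 pred=T actual=N -> ctr[0]=2
Ev 8: PC=6 idx=0 pred=T actual=N -> ctr[0]=1
Ev 9: PC=0 idx=0 pred=N actual=N -> ctr[0]=0
Ev 10: PC=0 idx=0 pred=N actual=T -> ctr[0]=1

Answer: T T T T T T T T N N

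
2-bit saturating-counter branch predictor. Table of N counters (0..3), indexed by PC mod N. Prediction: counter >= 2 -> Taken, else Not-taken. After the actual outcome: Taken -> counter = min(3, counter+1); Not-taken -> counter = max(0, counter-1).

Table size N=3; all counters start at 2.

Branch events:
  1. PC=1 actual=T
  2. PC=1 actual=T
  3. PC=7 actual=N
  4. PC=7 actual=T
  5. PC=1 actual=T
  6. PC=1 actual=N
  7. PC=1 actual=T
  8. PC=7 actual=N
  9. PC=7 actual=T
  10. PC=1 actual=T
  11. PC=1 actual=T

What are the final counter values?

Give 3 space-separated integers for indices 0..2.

Ev 1: PC=1 idx=1 pred=T actual=T -> ctr[1]=3
Ev 2: PC=1 idx=1 pred=T actual=T -> ctr[1]=3
Ev 3: PC=7 idx=1 pred=T actual=N -> ctr[1]=2
Ev 4: PC=7 idx=1 pred=T actual=T -> ctr[1]=3
Ev 5: PC=1 idx=1 pred=T actual=T -> ctr[1]=3
Ev 6: PC=1 idx=1 pred=T actual=N -> ctr[1]=2
Ev 7: PC=1 idx=1 pred=T actual=T -> ctr[1]=3
Ev 8: PC=7 idx=1 pred=T actual=N -> ctr[1]=2
Ev 9: PC=7 idx=1 pred=T actual=T -> ctr[1]=3
Ev 10: PC=1 idx=1 pred=T actual=T -> ctr[1]=3
Ev 11: PC=1 idx=1 pred=T actual=T -> ctr[1]=3

Answer: 2 3 2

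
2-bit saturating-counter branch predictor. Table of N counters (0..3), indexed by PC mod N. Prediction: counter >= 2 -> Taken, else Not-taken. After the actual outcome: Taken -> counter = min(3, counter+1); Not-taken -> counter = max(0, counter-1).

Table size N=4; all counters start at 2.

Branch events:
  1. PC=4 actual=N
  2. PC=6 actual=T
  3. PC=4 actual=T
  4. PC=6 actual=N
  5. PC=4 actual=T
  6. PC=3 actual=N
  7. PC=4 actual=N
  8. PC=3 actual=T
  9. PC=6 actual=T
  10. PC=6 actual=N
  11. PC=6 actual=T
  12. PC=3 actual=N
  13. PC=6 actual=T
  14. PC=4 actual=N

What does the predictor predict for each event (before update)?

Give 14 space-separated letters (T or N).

Answer: T T N T T T T N T T T T T T

Derivation:
Ev 1: PC=4 idx=0 pred=T actual=N -> ctr[0]=1
Ev 2: PC=6 idx=2 pred=T actual=T -> ctr[2]=3
Ev 3: PC=4 idx=0 pred=N actual=T -> ctr[0]=2
Ev 4: PC=6 idx=2 pred=T actual=N -> ctr[2]=2
Ev 5: PC=4 idx=0 pred=T actual=T -> ctr[0]=3
Ev 6: PC=3 idx=3 pred=T actual=N -> ctr[3]=1
Ev 7: PC=4 idx=0 pred=T actual=N -> ctr[0]=2
Ev 8: PC=3 idx=3 pred=N actual=T -> ctr[3]=2
Ev 9: PC=6 idx=2 pred=T actual=T -> ctr[2]=3
Ev 10: PC=6 idx=2 pred=T actual=N -> ctr[2]=2
Ev 11: PC=6 idx=2 pred=T actual=T -> ctr[2]=3
Ev 12: PC=3 idx=3 pred=T actual=N -> ctr[3]=1
Ev 13: PC=6 idx=2 pred=T actual=T -> ctr[2]=3
Ev 14: PC=4 idx=0 pred=T actual=N -> ctr[0]=1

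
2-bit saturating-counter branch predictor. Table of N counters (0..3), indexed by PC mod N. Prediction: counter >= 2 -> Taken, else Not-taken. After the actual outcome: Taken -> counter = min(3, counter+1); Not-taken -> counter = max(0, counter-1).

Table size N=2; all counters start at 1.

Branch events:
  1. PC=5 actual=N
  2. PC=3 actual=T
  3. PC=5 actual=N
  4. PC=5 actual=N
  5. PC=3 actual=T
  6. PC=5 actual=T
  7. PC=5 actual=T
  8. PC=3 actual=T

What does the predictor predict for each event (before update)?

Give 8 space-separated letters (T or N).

Answer: N N N N N N T T

Derivation:
Ev 1: PC=5 idx=1 pred=N actual=N -> ctr[1]=0
Ev 2: PC=3 idx=1 pred=N actual=T -> ctr[1]=1
Ev 3: PC=5 idx=1 pred=N actual=N -> ctr[1]=0
Ev 4: PC=5 idx=1 pred=N actual=N -> ctr[1]=0
Ev 5: PC=3 idx=1 pred=N actual=T -> ctr[1]=1
Ev 6: PC=5 idx=1 pred=N actual=T -> ctr[1]=2
Ev 7: PC=5 idx=1 pred=T actual=T -> ctr[1]=3
Ev 8: PC=3 idx=1 pred=T actual=T -> ctr[1]=3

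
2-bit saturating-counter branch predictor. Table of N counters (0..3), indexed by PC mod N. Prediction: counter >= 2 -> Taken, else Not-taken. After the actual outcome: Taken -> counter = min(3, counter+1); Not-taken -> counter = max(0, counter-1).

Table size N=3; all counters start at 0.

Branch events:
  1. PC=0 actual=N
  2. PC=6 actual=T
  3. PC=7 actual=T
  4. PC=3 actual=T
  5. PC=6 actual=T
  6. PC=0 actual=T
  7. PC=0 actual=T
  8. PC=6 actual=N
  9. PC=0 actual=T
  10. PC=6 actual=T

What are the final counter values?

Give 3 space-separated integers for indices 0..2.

Ev 1: PC=0 idx=0 pred=N actual=N -> ctr[0]=0
Ev 2: PC=6 idx=0 pred=N actual=T -> ctr[0]=1
Ev 3: PC=7 idx=1 pred=N actual=T -> ctr[1]=1
Ev 4: PC=3 idx=0 pred=N actual=T -> ctr[0]=2
Ev 5: PC=6 idx=0 pred=T actual=T -> ctr[0]=3
Ev 6: PC=0 idx=0 pred=T actual=T -> ctr[0]=3
Ev 7: PC=0 idx=0 pred=T actual=T -> ctr[0]=3
Ev 8: PC=6 idx=0 pred=T actual=N -> ctr[0]=2
Ev 9: PC=0 idx=0 pred=T actual=T -> ctr[0]=3
Ev 10: PC=6 idx=0 pred=T actual=T -> ctr[0]=3

Answer: 3 1 0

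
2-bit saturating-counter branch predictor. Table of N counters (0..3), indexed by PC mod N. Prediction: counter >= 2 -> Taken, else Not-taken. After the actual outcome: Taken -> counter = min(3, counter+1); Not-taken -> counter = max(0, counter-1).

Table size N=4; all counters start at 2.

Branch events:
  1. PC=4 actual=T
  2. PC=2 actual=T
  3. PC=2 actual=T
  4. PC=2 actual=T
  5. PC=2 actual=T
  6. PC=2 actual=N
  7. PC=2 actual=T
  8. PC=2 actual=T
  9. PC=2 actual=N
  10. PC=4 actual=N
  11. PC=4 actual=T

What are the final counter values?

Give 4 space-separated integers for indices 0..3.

Ev 1: PC=4 idx=0 pred=T actual=T -> ctr[0]=3
Ev 2: PC=2 idx=2 pred=T actual=T -> ctr[2]=3
Ev 3: PC=2 idx=2 pred=T actual=T -> ctr[2]=3
Ev 4: PC=2 idx=2 pred=T actual=T -> ctr[2]=3
Ev 5: PC=2 idx=2 pred=T actual=T -> ctr[2]=3
Ev 6: PC=2 idx=2 pred=T actual=N -> ctr[2]=2
Ev 7: PC=2 idx=2 pred=T actual=T -> ctr[2]=3
Ev 8: PC=2 idx=2 pred=T actual=T -> ctr[2]=3
Ev 9: PC=2 idx=2 pred=T actual=N -> ctr[2]=2
Ev 10: PC=4 idx=0 pred=T actual=N -> ctr[0]=2
Ev 11: PC=4 idx=0 pred=T actual=T -> ctr[0]=3

Answer: 3 2 2 2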